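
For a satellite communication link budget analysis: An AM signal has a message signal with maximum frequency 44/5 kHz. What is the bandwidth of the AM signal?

In AM (double-sideband), the bandwidth is twice the message frequency.
BW = 2 * f_m = 2 * 44/5 kHz = 88/5 kHz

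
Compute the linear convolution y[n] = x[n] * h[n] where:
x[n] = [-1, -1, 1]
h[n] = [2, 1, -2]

y[n] = sum_k x[k]*h[n-k]. Output length = len(x) + len(h) - 1 = 3 + 3 - 1 = 5.
y[0] = -1*2 = -2
y[1] = -1*2 + -1*1 = -3
y[2] = 1*2 + -1*1 + -1*-2 = 3
y[3] = 1*1 + -1*-2 = 3
y[4] = 1*-2 = -2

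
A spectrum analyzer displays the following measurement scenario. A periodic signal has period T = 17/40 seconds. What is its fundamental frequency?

The fundamental frequency is the reciprocal of the period.
f = 1/T = 1/(17/40) = 40/17 Hz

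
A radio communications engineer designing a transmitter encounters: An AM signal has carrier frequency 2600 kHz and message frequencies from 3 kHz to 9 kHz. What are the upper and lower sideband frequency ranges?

Upper sideband (USB) = fc + [fm_low, fm_high] = 2600 + [3, 9] = [2603, 2609] kHz
Lower sideband (LSB) = fc - [fm_high, fm_low] = 2600 - [9, 3] = [2591, 2597] kHz
Total occupied spectrum: 2591 kHz to 2609 kHz (plus carrier at 2600 kHz)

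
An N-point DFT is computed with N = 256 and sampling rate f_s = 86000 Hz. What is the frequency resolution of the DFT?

DFT frequency resolution = f_s / N
= 86000 / 256 = 5375/16 Hz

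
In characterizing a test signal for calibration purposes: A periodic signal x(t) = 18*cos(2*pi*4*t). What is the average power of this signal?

Average power of A*cos(wt) is A^2/2.
P = 18^2 / 2 = 324/2 = 162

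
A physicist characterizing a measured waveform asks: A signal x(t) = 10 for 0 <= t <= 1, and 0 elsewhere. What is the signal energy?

Energy = integral of |x(t)|^2 dt over the signal duration
= 10^2 * 1 = 100 * 1 = 100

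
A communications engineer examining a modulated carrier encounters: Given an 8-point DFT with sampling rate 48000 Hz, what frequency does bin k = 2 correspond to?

The frequency of DFT bin k is: f_k = k * f_s / N
f_2 = 2 * 48000 / 8 = 12000 Hz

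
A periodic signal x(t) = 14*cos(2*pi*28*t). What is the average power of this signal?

Average power of A*cos(wt) is A^2/2.
P = 14^2 / 2 = 196/2 = 98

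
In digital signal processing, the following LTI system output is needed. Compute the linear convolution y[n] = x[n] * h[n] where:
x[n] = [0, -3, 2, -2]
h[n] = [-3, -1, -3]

y[n] = sum_k x[k]*h[n-k]. Output length = len(x) + len(h) - 1 = 4 + 3 - 1 = 6.
y[0] = 0*-3 = 0
y[1] = -3*-3 + 0*-1 = 9
y[2] = 2*-3 + -3*-1 + 0*-3 = -3
y[3] = -2*-3 + 2*-1 + -3*-3 = 13
y[4] = -2*-1 + 2*-3 = -4
y[5] = -2*-3 = 6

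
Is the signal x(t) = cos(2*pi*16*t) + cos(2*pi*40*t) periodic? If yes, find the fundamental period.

f1 = 16 Hz, f2 = 40 Hz
Period T1 = 1/16, T2 = 1/40
Ratio T1/T2 = 40/16, which is rational.
The signal is periodic with fundamental period T = 1/GCD(16,40) = 1/8 s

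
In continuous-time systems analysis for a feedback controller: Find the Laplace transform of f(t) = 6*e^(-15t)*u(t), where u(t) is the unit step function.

Standard Laplace transform pair:
e^(-at)*u(t) <-> 1/(s+a)
With a = 15: L{6*e^(-15t)*u(t)} = 6/(s+15), ROC: Re(s) > -15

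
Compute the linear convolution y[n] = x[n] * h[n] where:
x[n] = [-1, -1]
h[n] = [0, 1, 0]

y[n] = sum_k x[k]*h[n-k]. Output length = len(x) + len(h) - 1 = 2 + 3 - 1 = 4.
y[0] = -1*0 = 0
y[1] = -1*0 + -1*1 = -1
y[2] = -1*1 + -1*0 = -1
y[3] = -1*0 = 0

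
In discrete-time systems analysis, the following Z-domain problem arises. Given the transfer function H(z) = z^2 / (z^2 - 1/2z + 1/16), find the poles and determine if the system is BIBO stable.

Poles are roots of the denominator: z^2 - 1/2z + 1/16 = 0.
Quadratic formula: z = [-(-1/2) +/- sqrt((-1/2)^2 - 4*(1/16))] / 2
Discriminant = 1/4 - 1/4 = 0; sqrt = 0.
z = (1/2 +/- 0) / 2 = 1/4 (repeated root).
|p1| = 1/4, |p2| = 1/4.
For BIBO stability, all poles must lie inside the unit circle (|p| < 1).
System is STABLE since both |p| < 1.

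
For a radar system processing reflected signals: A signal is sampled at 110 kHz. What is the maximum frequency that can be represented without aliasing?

The maximum frequency that can be represented without aliasing
is the Nyquist frequency: f_max = f_s / 2 = 110 kHz / 2 = 55 kHz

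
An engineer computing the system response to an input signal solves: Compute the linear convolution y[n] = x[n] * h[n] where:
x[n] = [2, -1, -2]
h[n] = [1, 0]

y[n] = sum_k x[k]*h[n-k]. Output length = len(x) + len(h) - 1 = 3 + 2 - 1 = 4.
y[0] = 2*1 = 2
y[1] = -1*1 + 2*0 = -1
y[2] = -2*1 + -1*0 = -2
y[3] = -2*0 = 0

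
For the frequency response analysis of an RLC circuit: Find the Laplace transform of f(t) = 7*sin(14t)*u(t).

Standard pair: sin(wt)*u(t) <-> w/(s^2+w^2)
With w = 14: L{7*sin(14t)*u(t)} = 98/(s^2+196)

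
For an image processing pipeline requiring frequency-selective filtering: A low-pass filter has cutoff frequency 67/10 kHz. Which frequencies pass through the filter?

A low-pass filter passes all frequencies below the cutoff frequency 67/10 kHz and attenuates higher frequencies.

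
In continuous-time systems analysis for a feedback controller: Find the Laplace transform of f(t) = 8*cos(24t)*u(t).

Standard pair: cos(wt)*u(t) <-> s/(s^2+w^2)
With w = 24: L{8*cos(24t)*u(t)} = 8s/(s^2+576)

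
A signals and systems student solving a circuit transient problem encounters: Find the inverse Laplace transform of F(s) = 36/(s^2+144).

Standard pair: w/(s^2+w^2) <-> sin(wt)*u(t)
Recognize w^2 = 144, so w = 12; numerator 36 = 3*12.
f(t) = 3*sin(12t)*u(t)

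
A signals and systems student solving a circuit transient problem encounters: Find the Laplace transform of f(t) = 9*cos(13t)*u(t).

Standard pair: cos(wt)*u(t) <-> s/(s^2+w^2)
With w = 13: L{9*cos(13t)*u(t)} = 9s/(s^2+169)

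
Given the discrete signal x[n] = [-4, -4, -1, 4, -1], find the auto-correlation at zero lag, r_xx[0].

The auto-correlation at zero lag r_xx[0] equals the signal energy.
r_xx[0] = sum of x[n]^2 = (-4)^2 + (-4)^2 + (-1)^2 + 4^2 + (-1)^2
= 16 + 16 + 1 + 16 + 1 = 50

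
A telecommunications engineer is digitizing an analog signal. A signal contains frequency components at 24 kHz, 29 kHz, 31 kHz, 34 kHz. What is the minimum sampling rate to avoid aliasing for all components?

The highest frequency component is f_max = 34 kHz.
Nyquist rate = 2 * f_max = 2 * 34 kHz = 68 kHz.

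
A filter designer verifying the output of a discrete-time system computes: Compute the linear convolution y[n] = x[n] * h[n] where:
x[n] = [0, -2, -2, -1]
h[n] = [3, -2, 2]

y[n] = sum_k x[k]*h[n-k]. Output length = len(x) + len(h) - 1 = 4 + 3 - 1 = 6.
y[0] = 0*3 = 0
y[1] = -2*3 + 0*-2 = -6
y[2] = -2*3 + -2*-2 + 0*2 = -2
y[3] = -1*3 + -2*-2 + -2*2 = -3
y[4] = -1*-2 + -2*2 = -2
y[5] = -1*2 = -2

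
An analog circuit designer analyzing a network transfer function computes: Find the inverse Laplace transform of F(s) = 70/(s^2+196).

Standard pair: w/(s^2+w^2) <-> sin(wt)*u(t)
Recognize w^2 = 196, so w = 14; numerator 70 = 5*14.
f(t) = 5*sin(14t)*u(t)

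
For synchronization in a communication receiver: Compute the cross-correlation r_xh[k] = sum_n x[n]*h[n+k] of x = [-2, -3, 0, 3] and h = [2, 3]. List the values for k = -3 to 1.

Both sequences indexed from 0 and zero outside their support.
Lags with overlap: k = -3 to 1.
  r_xh[-3] = x[3]*h[0] = 6
  r_xh[-2] = x[2]*h[0] + x[3]*h[1] = 9
  r_xh[-1] = x[1]*h[0] + x[2]*h[1] = -6
  r_xh[0] = x[0]*h[0] + x[1]*h[1] = -13
  r_xh[1] = x[0]*h[1] = -6
r_xh = [6, 9, -6, -13, -6] (for k = -3, ..., 1)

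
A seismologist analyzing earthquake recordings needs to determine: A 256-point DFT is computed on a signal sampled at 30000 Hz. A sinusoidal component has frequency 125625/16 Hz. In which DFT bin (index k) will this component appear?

DFT frequency resolution = f_s/N = 30000/256 = 1875/16 Hz
Bin index k = f_signal / resolution = 125625/16 / 1875/16 = 67
The signal frequency 125625/16 Hz falls in DFT bin k = 67.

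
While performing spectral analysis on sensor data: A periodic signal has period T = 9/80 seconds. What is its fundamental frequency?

The fundamental frequency is the reciprocal of the period.
f = 1/T = 1/(9/80) = 80/9 Hz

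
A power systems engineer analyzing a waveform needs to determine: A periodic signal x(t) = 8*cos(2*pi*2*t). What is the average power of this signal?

Average power of A*cos(wt) is A^2/2.
P = 8^2 / 2 = 64/2 = 32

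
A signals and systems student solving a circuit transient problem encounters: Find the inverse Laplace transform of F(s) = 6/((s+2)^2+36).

Standard pair: w/((s+a)^2+w^2) <-> e^(-at)*sin(wt)*u(t)
With a=2, w=6: f(t) = e^(-2t)*sin(6t)*u(t)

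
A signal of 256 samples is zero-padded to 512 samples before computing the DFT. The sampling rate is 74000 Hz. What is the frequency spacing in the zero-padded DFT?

Original DFT: N = 256, resolution = f_s/N = 74000/256 = 4625/16 Hz
Zero-padded DFT: N = 512, resolution = f_s/N = 74000/512 = 4625/32 Hz
Zero-padding interpolates the spectrum (finer frequency grid)
but does NOT improve the true spectral resolution (ability to resolve close frequencies).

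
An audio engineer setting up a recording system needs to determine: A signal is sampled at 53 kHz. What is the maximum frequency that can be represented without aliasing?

The maximum frequency that can be represented without aliasing
is the Nyquist frequency: f_max = f_s / 2 = 53 kHz / 2 = 53/2 kHz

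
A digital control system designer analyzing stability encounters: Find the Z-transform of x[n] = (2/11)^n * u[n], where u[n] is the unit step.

The Z-transform of a^n * u[n] is z/(z-a) for |z| > |a|.
Here a = 2/11, so X(z) = z/(z - (2/11)) = 11z/(11z - 2)
ROC: |z| > 2/11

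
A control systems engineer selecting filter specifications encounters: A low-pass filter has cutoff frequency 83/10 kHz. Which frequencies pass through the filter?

A low-pass filter passes all frequencies below the cutoff frequency 83/10 kHz and attenuates higher frequencies.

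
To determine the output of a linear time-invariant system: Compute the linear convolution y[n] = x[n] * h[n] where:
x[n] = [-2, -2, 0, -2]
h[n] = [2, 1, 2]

y[n] = sum_k x[k]*h[n-k]. Output length = len(x) + len(h) - 1 = 4 + 3 - 1 = 6.
y[0] = -2*2 = -4
y[1] = -2*2 + -2*1 = -6
y[2] = 0*2 + -2*1 + -2*2 = -6
y[3] = -2*2 + 0*1 + -2*2 = -8
y[4] = -2*1 + 0*2 = -2
y[5] = -2*2 = -4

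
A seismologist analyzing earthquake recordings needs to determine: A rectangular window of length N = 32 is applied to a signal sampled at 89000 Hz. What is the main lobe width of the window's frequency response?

For a rectangular window of length N,
the main lobe width in frequency is 2*f_s/N.
= 2*89000/32 = 11125/2 Hz
This determines the minimum frequency separation for resolving two sinusoids.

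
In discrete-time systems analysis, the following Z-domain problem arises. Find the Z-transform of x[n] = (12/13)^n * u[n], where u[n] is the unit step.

The Z-transform of a^n * u[n] is z/(z-a) for |z| > |a|.
Here a = 12/13, so X(z) = z/(z - (12/13)) = 13z/(13z - 12)
ROC: |z| > 12/13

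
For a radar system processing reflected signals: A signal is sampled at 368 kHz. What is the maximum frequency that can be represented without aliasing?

The maximum frequency that can be represented without aliasing
is the Nyquist frequency: f_max = f_s / 2 = 368 kHz / 2 = 184 kHz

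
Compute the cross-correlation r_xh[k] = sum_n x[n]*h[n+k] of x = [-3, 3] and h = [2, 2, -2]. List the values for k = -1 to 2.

Both sequences indexed from 0 and zero outside their support.
Lags with overlap: k = -1 to 2.
  r_xh[-1] = x[1]*h[0] = 6
  r_xh[0] = x[0]*h[0] + x[1]*h[1] = 0
  r_xh[1] = x[0]*h[1] + x[1]*h[2] = -12
  r_xh[2] = x[0]*h[2] = 6
r_xh = [6, 0, -12, 6] (for k = -1, ..., 2)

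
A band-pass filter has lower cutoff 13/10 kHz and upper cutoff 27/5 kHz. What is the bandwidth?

Bandwidth = f_high - f_low
= 27/5 kHz - 13/10 kHz = 41/10 kHz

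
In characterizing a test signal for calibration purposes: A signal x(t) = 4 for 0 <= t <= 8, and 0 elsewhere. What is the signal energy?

Energy = integral of |x(t)|^2 dt over the signal duration
= 4^2 * 8 = 16 * 8 = 128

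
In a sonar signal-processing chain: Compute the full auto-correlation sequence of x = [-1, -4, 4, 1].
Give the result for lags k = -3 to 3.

r_xx[k] = sum_m x[m]*x[m+k], indexed from 0, for k = -3 to 3:
  r_xx[-3] = x[3]*x[0] = -1
  r_xx[-2] = x[2]*x[0] + x[3]*x[1] = -8
  r_xx[-1] = x[1]*x[0] + x[2]*x[1] + x[3]*x[2] = -8
  r_xx[0] = x[0]*x[0] + x[1]*x[1] + x[2]*x[2] + x[3]*x[3] = 34
  r_xx[1] = x[0]*x[1] + x[1]*x[2] + x[2]*x[3] = -8
  r_xx[2] = x[0]*x[2] + x[1]*x[3] = -8
  r_xx[3] = x[0]*x[3] = -1
r_xx = [-1, -8, -8, 34, -8, -8, -1]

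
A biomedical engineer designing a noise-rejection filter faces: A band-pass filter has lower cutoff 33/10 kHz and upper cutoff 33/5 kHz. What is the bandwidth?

Bandwidth = f_high - f_low
= 33/5 kHz - 33/10 kHz = 33/10 kHz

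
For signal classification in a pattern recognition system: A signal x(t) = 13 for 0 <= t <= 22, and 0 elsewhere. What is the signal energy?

Energy = integral of |x(t)|^2 dt over the signal duration
= 13^2 * 22 = 169 * 22 = 3718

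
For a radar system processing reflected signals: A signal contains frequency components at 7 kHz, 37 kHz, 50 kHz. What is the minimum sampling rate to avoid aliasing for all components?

The highest frequency component is f_max = 50 kHz.
Nyquist rate = 2 * f_max = 2 * 50 kHz = 100 kHz.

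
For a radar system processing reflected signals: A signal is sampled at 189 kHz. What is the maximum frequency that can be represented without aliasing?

The maximum frequency that can be represented without aliasing
is the Nyquist frequency: f_max = f_s / 2 = 189 kHz / 2 = 189/2 kHz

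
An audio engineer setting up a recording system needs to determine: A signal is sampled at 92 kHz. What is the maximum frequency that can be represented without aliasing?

The maximum frequency that can be represented without aliasing
is the Nyquist frequency: f_max = f_s / 2 = 92 kHz / 2 = 46 kHz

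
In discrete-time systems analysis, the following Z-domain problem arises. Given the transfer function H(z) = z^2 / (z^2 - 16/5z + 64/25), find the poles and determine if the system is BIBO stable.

Poles are roots of the denominator: z^2 - 16/5z + 64/25 = 0.
Quadratic formula: z = [-(-16/5) +/- sqrt((-16/5)^2 - 4*(64/25))] / 2
Discriminant = 256/25 - 256/25 = 0; sqrt = 0.
z = (16/5 +/- 0) / 2 = 8/5 (repeated root).
|p1| = 8/5, |p2| = 8/5.
For BIBO stability, all poles must lie inside the unit circle (|p| < 1).
System is UNSTABLE since at least one |p| >= 1.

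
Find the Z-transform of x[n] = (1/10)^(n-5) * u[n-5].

Time-shifting property: if X(z) = Z{x[n]}, then Z{x[n-d]} = z^(-d) * X(z)
X(z) = z/(z - 1/10) for x[n] = (1/10)^n * u[n]
Z{x[n-5]} = z^(-5) * z/(z - 1/10) = z^(-4)/(z - 1/10)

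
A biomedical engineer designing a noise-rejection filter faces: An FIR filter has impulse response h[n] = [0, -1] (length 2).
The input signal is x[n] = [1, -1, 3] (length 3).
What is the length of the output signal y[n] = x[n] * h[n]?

For linear convolution, the output length is:
len(y) = len(x) + len(h) - 1 = 3 + 2 - 1 = 4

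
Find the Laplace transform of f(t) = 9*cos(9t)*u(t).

Standard pair: cos(wt)*u(t) <-> s/(s^2+w^2)
With w = 9: L{9*cos(9t)*u(t)} = 9s/(s^2+81)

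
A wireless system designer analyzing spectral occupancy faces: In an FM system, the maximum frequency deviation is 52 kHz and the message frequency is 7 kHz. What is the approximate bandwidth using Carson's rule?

Carson's rule: BW = 2*(delta_f + f_m)
= 2*(52 + 7) kHz = 118 kHz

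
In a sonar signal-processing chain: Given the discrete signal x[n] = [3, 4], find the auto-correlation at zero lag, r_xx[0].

The auto-correlation at zero lag r_xx[0] equals the signal energy.
r_xx[0] = sum of x[n]^2 = 3^2 + 4^2
= 9 + 16 = 25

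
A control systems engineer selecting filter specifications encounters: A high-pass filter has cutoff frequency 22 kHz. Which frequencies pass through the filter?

A high-pass filter passes all frequencies above the cutoff frequency 22 kHz and attenuates lower frequencies.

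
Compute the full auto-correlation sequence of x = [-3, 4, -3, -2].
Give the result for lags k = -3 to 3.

r_xx[k] = sum_m x[m]*x[m+k], indexed from 0, for k = -3 to 3:
  r_xx[-3] = x[3]*x[0] = 6
  r_xx[-2] = x[2]*x[0] + x[3]*x[1] = 1
  r_xx[-1] = x[1]*x[0] + x[2]*x[1] + x[3]*x[2] = -18
  r_xx[0] = x[0]*x[0] + x[1]*x[1] + x[2]*x[2] + x[3]*x[3] = 38
  r_xx[1] = x[0]*x[1] + x[1]*x[2] + x[2]*x[3] = -18
  r_xx[2] = x[0]*x[2] + x[1]*x[3] = 1
  r_xx[3] = x[0]*x[3] = 6
r_xx = [6, 1, -18, 38, -18, 1, 6]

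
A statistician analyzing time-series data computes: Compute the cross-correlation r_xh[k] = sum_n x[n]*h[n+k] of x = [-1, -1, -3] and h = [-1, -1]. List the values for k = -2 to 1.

Both sequences indexed from 0 and zero outside their support.
Lags with overlap: k = -2 to 1.
  r_xh[-2] = x[2]*h[0] = 3
  r_xh[-1] = x[1]*h[0] + x[2]*h[1] = 4
  r_xh[0] = x[0]*h[0] + x[1]*h[1] = 2
  r_xh[1] = x[0]*h[1] = 1
r_xh = [3, 4, 2, 1] (for k = -2, ..., 1)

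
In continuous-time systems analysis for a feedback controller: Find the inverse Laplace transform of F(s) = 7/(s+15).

Standard pair: k/(s+a) <-> k*e^(-at)*u(t)
With k=7, a=15: f(t) = 7*e^(-15t)*u(t)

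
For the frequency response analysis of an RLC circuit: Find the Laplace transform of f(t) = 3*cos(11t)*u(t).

Standard pair: cos(wt)*u(t) <-> s/(s^2+w^2)
With w = 11: L{3*cos(11t)*u(t)} = 3s/(s^2+121)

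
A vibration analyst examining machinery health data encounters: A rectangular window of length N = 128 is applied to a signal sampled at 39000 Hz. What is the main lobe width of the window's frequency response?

For a rectangular window of length N,
the main lobe width in frequency is 2*f_s/N.
= 2*39000/128 = 4875/8 Hz
This determines the minimum frequency separation for resolving two sinusoids.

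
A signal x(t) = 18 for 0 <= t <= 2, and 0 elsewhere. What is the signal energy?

Energy = integral of |x(t)|^2 dt over the signal duration
= 18^2 * 2 = 324 * 2 = 648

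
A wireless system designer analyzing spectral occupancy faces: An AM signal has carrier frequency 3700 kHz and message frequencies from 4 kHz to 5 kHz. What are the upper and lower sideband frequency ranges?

Upper sideband (USB) = fc + [fm_low, fm_high] = 3700 + [4, 5] = [3704, 3705] kHz
Lower sideband (LSB) = fc - [fm_high, fm_low] = 3700 - [5, 4] = [3695, 3696] kHz
Total occupied spectrum: 3695 kHz to 3705 kHz (plus carrier at 3700 kHz)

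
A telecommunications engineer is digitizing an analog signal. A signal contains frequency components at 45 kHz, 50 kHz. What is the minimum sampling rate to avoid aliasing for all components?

The highest frequency component is f_max = 50 kHz.
Nyquist rate = 2 * f_max = 2 * 50 kHz = 100 kHz.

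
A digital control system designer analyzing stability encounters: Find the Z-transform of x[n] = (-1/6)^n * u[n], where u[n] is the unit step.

The Z-transform of a^n * u[n] is z/(z-a) for |z| > |a|.
Here a = -1/6, so X(z) = z/(z - (-1/6)) = 6z/(6z + 1)
ROC: |z| > 1/6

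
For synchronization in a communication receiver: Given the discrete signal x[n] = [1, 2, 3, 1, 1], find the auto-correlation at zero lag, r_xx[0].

The auto-correlation at zero lag r_xx[0] equals the signal energy.
r_xx[0] = sum of x[n]^2 = 1^2 + 2^2 + 3^2 + 1^2 + 1^2
= 1 + 4 + 9 + 1 + 1 = 16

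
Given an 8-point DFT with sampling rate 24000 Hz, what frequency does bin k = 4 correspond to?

The frequency of DFT bin k is: f_k = k * f_s / N
f_4 = 4 * 24000 / 8 = 12000 Hz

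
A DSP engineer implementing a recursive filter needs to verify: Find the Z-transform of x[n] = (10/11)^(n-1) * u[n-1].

Time-shifting property: if X(z) = Z{x[n]}, then Z{x[n-d]} = z^(-d) * X(z)
X(z) = z/(z - 10/11) for x[n] = (10/11)^n * u[n]
Z{x[n-1]} = z^(-1) * z/(z - 10/11) = 1/(z - 10/11)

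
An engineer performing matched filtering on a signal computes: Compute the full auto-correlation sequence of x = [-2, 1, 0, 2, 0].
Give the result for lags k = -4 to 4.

r_xx[k] = sum_m x[m]*x[m+k], indexed from 0, for k = -4 to 4:
  r_xx[-4] = x[4]*x[0] = 0
  r_xx[-3] = x[3]*x[0] + x[4]*x[1] = -4
  r_xx[-2] = x[2]*x[0] + x[3]*x[1] + x[4]*x[2] = 2
  r_xx[-1] = x[1]*x[0] + x[2]*x[1] + x[3]*x[2] + x[4]*x[3] = -2
  r_xx[0] = x[0]*x[0] + x[1]*x[1] + x[2]*x[2] + x[3]*x[3] + x[4]*x[4] = 9
  r_xx[1] = x[0]*x[1] + x[1]*x[2] + x[2]*x[3] + x[3]*x[4] = -2
  r_xx[2] = x[0]*x[2] + x[1]*x[3] + x[2]*x[4] = 2
  r_xx[3] = x[0]*x[3] + x[1]*x[4] = -4
  r_xx[4] = x[0]*x[4] = 0
r_xx = [0, -4, 2, -2, 9, -2, 2, -4, 0]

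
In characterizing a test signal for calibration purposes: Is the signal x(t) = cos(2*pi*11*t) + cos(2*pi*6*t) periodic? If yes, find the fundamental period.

f1 = 11 Hz, f2 = 6 Hz
Period T1 = 1/11, T2 = 1/6
Ratio T1/T2 = 6/11, which is rational.
The signal is periodic with fundamental period T = 1/GCD(11,6) = 1 s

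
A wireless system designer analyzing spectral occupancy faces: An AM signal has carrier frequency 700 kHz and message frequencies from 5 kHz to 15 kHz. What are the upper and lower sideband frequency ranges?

Upper sideband (USB) = fc + [fm_low, fm_high] = 700 + [5, 15] = [705, 715] kHz
Lower sideband (LSB) = fc - [fm_high, fm_low] = 700 - [15, 5] = [685, 695] kHz
Total occupied spectrum: 685 kHz to 715 kHz (plus carrier at 700 kHz)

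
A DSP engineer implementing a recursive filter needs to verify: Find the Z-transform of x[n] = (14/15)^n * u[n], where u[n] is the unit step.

The Z-transform of a^n * u[n] is z/(z-a) for |z| > |a|.
Here a = 14/15, so X(z) = z/(z - (14/15)) = 15z/(15z - 14)
ROC: |z| > 14/15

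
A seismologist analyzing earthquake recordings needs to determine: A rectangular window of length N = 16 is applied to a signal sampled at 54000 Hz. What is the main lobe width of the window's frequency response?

For a rectangular window of length N,
the main lobe width in frequency is 2*f_s/N.
= 2*54000/16 = 6750 Hz
This determines the minimum frequency separation for resolving two sinusoids.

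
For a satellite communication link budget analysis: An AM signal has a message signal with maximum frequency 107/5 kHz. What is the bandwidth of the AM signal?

In AM (double-sideband), the bandwidth is twice the message frequency.
BW = 2 * f_m = 2 * 107/5 kHz = 214/5 kHz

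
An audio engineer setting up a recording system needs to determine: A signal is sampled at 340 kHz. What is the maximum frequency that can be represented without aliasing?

The maximum frequency that can be represented without aliasing
is the Nyquist frequency: f_max = f_s / 2 = 340 kHz / 2 = 170 kHz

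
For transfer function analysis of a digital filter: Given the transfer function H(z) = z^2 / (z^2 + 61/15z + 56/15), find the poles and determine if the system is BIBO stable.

Poles are roots of the denominator: z^2 + 61/15z + 56/15 = 0.
Quadratic formula: z = [-(61/15) +/- sqrt((61/15)^2 - 4*(56/15))] / 2
Discriminant = 3721/225 - 224/15 = 361/225; sqrt = 19/15.
z = (-61/15 +/- 19/15) / 2 => z = -7/5 or z = -8/3.
|p1| = 8/3, |p2| = 7/5.
For BIBO stability, all poles must lie inside the unit circle (|p| < 1).
System is UNSTABLE since at least one |p| >= 1.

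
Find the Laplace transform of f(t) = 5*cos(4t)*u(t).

Standard pair: cos(wt)*u(t) <-> s/(s^2+w^2)
With w = 4: L{5*cos(4t)*u(t)} = 5s/(s^2+16)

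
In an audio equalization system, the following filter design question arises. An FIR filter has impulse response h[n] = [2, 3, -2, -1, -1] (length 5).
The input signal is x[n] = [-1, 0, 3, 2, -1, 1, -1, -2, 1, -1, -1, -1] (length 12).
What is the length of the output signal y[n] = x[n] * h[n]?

For linear convolution, the output length is:
len(y) = len(x) + len(h) - 1 = 12 + 5 - 1 = 16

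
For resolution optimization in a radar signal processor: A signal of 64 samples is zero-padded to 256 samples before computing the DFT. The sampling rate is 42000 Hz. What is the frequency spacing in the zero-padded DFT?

Original DFT: N = 64, resolution = f_s/N = 42000/64 = 2625/4 Hz
Zero-padded DFT: N = 256, resolution = f_s/N = 42000/256 = 2625/16 Hz
Zero-padding interpolates the spectrum (finer frequency grid)
but does NOT improve the true spectral resolution (ability to resolve close frequencies).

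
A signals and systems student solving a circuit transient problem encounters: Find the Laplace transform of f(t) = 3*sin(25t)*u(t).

Standard pair: sin(wt)*u(t) <-> w/(s^2+w^2)
With w = 25: L{3*sin(25t)*u(t)} = 75/(s^2+625)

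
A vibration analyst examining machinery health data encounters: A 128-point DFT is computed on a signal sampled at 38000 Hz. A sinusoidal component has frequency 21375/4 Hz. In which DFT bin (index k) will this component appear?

DFT frequency resolution = f_s/N = 38000/128 = 2375/8 Hz
Bin index k = f_signal / resolution = 21375/4 / 2375/8 = 18
The signal frequency 21375/4 Hz falls in DFT bin k = 18.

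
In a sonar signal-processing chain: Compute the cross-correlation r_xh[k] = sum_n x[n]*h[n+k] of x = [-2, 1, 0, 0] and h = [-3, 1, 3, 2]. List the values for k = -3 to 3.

Both sequences indexed from 0 and zero outside their support.
Lags with overlap: k = -3 to 3.
  r_xh[-3] = x[3]*h[0] = 0
  r_xh[-2] = x[2]*h[0] + x[3]*h[1] = 0
  r_xh[-1] = x[1]*h[0] + x[2]*h[1] + x[3]*h[2] = -3
  r_xh[0] = x[0]*h[0] + x[1]*h[1] + x[2]*h[2] + x[3]*h[3] = 7
  r_xh[1] = x[0]*h[1] + x[1]*h[2] + x[2]*h[3] = 1
  r_xh[2] = x[0]*h[2] + x[1]*h[3] = -4
  r_xh[3] = x[0]*h[3] = -4
r_xh = [0, 0, -3, 7, 1, -4, -4] (for k = -3, ..., 3)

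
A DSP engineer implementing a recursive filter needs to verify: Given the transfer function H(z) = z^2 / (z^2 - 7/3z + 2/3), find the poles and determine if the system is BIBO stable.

Poles are roots of the denominator: z^2 - 7/3z + 2/3 = 0.
Quadratic formula: z = [-(-7/3) +/- sqrt((-7/3)^2 - 4*(2/3))] / 2
Discriminant = 49/9 - 8/3 = 25/9; sqrt = 5/3.
z = (7/3 +/- 5/3) / 2 => z = 2 or z = 1/3.
|p1| = 2, |p2| = 1/3.
For BIBO stability, all poles must lie inside the unit circle (|p| < 1).
System is UNSTABLE since at least one |p| >= 1.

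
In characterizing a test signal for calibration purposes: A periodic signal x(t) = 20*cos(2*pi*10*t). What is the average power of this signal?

Average power of A*cos(wt) is A^2/2.
P = 20^2 / 2 = 400/2 = 200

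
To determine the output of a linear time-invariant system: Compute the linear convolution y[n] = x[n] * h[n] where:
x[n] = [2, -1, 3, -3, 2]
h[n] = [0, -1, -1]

y[n] = sum_k x[k]*h[n-k]. Output length = len(x) + len(h) - 1 = 5 + 3 - 1 = 7.
y[0] = 2*0 = 0
y[1] = -1*0 + 2*-1 = -2
y[2] = 3*0 + -1*-1 + 2*-1 = -1
y[3] = -3*0 + 3*-1 + -1*-1 = -2
y[4] = 2*0 + -3*-1 + 3*-1 = 0
y[5] = 2*-1 + -3*-1 = 1
y[6] = 2*-1 = -2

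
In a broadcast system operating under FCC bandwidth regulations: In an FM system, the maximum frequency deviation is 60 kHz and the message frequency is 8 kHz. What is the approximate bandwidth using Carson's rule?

Carson's rule: BW = 2*(delta_f + f_m)
= 2*(60 + 8) kHz = 136 kHz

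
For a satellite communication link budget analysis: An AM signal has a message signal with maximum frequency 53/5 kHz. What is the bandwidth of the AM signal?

In AM (double-sideband), the bandwidth is twice the message frequency.
BW = 2 * f_m = 2 * 53/5 kHz = 106/5 kHz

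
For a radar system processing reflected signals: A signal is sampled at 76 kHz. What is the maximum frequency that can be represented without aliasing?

The maximum frequency that can be represented without aliasing
is the Nyquist frequency: f_max = f_s / 2 = 76 kHz / 2 = 38 kHz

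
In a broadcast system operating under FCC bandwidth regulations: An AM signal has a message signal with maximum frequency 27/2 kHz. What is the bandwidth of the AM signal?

In AM (double-sideband), the bandwidth is twice the message frequency.
BW = 2 * f_m = 2 * 27/2 kHz = 27 kHz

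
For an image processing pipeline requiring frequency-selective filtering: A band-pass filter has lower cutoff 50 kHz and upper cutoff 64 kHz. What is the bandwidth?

Bandwidth = f_high - f_low
= 64 kHz - 50 kHz = 14 kHz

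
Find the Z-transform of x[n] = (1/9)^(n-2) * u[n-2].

Time-shifting property: if X(z) = Z{x[n]}, then Z{x[n-d]} = z^(-d) * X(z)
X(z) = z/(z - 1/9) for x[n] = (1/9)^n * u[n]
Z{x[n-2]} = z^(-2) * z/(z - 1/9) = z^(-1)/(z - 1/9)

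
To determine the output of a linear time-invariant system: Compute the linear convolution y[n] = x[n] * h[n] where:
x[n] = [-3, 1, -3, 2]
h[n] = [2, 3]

y[n] = sum_k x[k]*h[n-k]. Output length = len(x) + len(h) - 1 = 4 + 2 - 1 = 5.
y[0] = -3*2 = -6
y[1] = 1*2 + -3*3 = -7
y[2] = -3*2 + 1*3 = -3
y[3] = 2*2 + -3*3 = -5
y[4] = 2*3 = 6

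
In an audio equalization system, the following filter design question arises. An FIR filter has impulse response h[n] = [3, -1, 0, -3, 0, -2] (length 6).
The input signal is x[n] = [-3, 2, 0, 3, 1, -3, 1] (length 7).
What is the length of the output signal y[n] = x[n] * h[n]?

For linear convolution, the output length is:
len(y) = len(x) + len(h) - 1 = 7 + 6 - 1 = 12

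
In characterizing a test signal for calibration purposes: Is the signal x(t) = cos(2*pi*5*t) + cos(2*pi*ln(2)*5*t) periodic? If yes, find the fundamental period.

f1 = 5 Hz, f2 = 5*ln(2) Hz
Ratio f2/f1 = ln(2), which is irrational.
Since the frequency ratio is irrational, no common period exists.
The signal is not periodic.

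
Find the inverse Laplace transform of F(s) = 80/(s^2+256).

Standard pair: w/(s^2+w^2) <-> sin(wt)*u(t)
Recognize w^2 = 256, so w = 16; numerator 80 = 5*16.
f(t) = 5*sin(16t)*u(t)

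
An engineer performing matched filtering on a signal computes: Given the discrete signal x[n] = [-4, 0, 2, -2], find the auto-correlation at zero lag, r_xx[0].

The auto-correlation at zero lag r_xx[0] equals the signal energy.
r_xx[0] = sum of x[n]^2 = (-4)^2 + 0^2 + 2^2 + (-2)^2
= 16 + 0 + 4 + 4 = 24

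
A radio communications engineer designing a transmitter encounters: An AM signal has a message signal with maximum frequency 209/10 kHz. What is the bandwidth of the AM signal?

In AM (double-sideband), the bandwidth is twice the message frequency.
BW = 2 * f_m = 2 * 209/10 kHz = 209/5 kHz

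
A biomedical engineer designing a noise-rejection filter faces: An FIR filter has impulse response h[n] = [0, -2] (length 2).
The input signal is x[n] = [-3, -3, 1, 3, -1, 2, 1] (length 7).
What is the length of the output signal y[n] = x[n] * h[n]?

For linear convolution, the output length is:
len(y) = len(x) + len(h) - 1 = 7 + 2 - 1 = 8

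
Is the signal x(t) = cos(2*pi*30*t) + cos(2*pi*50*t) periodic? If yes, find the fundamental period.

f1 = 30 Hz, f2 = 50 Hz
Period T1 = 1/30, T2 = 1/50
Ratio T1/T2 = 50/30, which is rational.
The signal is periodic with fundamental period T = 1/GCD(30,50) = 1/10 s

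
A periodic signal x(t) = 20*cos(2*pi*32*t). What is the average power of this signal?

Average power of A*cos(wt) is A^2/2.
P = 20^2 / 2 = 400/2 = 200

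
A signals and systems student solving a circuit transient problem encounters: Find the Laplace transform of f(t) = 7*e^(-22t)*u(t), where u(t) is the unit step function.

Standard Laplace transform pair:
e^(-at)*u(t) <-> 1/(s+a)
With a = 22: L{7*e^(-22t)*u(t)} = 7/(s+22), ROC: Re(s) > -22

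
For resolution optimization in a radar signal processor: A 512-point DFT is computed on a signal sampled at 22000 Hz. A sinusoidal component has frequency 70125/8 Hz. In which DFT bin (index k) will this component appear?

DFT frequency resolution = f_s/N = 22000/512 = 1375/32 Hz
Bin index k = f_signal / resolution = 70125/8 / 1375/32 = 204
The signal frequency 70125/8 Hz falls in DFT bin k = 204.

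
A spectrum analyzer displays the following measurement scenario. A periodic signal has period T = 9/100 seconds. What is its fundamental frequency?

The fundamental frequency is the reciprocal of the period.
f = 1/T = 1/(9/100) = 100/9 Hz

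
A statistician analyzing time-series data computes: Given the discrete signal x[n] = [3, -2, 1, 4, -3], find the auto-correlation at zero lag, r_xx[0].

The auto-correlation at zero lag r_xx[0] equals the signal energy.
r_xx[0] = sum of x[n]^2 = 3^2 + (-2)^2 + 1^2 + 4^2 + (-3)^2
= 9 + 4 + 1 + 16 + 9 = 39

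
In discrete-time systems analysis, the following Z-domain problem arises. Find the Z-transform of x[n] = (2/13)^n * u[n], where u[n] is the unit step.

The Z-transform of a^n * u[n] is z/(z-a) for |z| > |a|.
Here a = 2/13, so X(z) = z/(z - (2/13)) = 13z/(13z - 2)
ROC: |z| > 2/13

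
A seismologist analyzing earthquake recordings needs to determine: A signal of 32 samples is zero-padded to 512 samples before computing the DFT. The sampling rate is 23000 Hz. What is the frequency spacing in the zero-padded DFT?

Original DFT: N = 32, resolution = f_s/N = 23000/32 = 2875/4 Hz
Zero-padded DFT: N = 512, resolution = f_s/N = 23000/512 = 2875/64 Hz
Zero-padding interpolates the spectrum (finer frequency grid)
but does NOT improve the true spectral resolution (ability to resolve close frequencies).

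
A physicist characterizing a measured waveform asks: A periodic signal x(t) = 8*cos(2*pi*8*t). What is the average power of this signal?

Average power of A*cos(wt) is A^2/2.
P = 8^2 / 2 = 64/2 = 32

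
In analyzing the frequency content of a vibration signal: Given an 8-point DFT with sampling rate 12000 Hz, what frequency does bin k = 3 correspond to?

The frequency of DFT bin k is: f_k = k * f_s / N
f_3 = 3 * 12000 / 8 = 4500 Hz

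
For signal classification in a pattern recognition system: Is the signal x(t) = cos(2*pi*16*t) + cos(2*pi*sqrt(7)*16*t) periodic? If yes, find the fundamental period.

f1 = 16 Hz, f2 = 16*sqrt(7) Hz
Ratio f2/f1 = sqrt(7), which is irrational.
Since the frequency ratio is irrational, no common period exists.
The signal is not periodic.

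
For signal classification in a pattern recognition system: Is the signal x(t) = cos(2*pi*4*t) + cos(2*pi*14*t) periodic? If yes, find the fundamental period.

f1 = 4 Hz, f2 = 14 Hz
Period T1 = 1/4, T2 = 1/14
Ratio T1/T2 = 14/4, which is rational.
The signal is periodic with fundamental period T = 1/GCD(4,14) = 1/2 s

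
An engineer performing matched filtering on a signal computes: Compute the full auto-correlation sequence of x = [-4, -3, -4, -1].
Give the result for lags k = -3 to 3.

r_xx[k] = sum_m x[m]*x[m+k], indexed from 0, for k = -3 to 3:
  r_xx[-3] = x[3]*x[0] = 4
  r_xx[-2] = x[2]*x[0] + x[3]*x[1] = 19
  r_xx[-1] = x[1]*x[0] + x[2]*x[1] + x[3]*x[2] = 28
  r_xx[0] = x[0]*x[0] + x[1]*x[1] + x[2]*x[2] + x[3]*x[3] = 42
  r_xx[1] = x[0]*x[1] + x[1]*x[2] + x[2]*x[3] = 28
  r_xx[2] = x[0]*x[2] + x[1]*x[3] = 19
  r_xx[3] = x[0]*x[3] = 4
r_xx = [4, 19, 28, 42, 28, 19, 4]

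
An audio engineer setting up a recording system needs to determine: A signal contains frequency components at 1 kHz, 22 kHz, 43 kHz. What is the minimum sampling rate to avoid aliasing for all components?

The highest frequency component is f_max = 43 kHz.
Nyquist rate = 2 * f_max = 2 * 43 kHz = 86 kHz.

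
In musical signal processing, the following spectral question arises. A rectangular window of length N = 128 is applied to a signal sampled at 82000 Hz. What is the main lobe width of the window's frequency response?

For a rectangular window of length N,
the main lobe width in frequency is 2*f_s/N.
= 2*82000/128 = 5125/4 Hz
This determines the minimum frequency separation for resolving two sinusoids.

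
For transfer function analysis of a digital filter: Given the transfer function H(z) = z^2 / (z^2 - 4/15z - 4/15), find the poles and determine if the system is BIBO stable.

Poles are roots of the denominator: z^2 - 4/15z - 4/15 = 0.
Quadratic formula: z = [-(-4/15) +/- sqrt((-4/15)^2 - 4*(-4/15))] / 2
Discriminant = 16/225 + 16/15 = 256/225; sqrt = 16/15.
z = (4/15 +/- 16/15) / 2 => z = 2/3 or z = -2/5.
|p1| = 2/3, |p2| = 2/5.
For BIBO stability, all poles must lie inside the unit circle (|p| < 1).
System is STABLE since both |p| < 1.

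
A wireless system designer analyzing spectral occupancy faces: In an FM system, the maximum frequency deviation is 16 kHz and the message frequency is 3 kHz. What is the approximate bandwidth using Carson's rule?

Carson's rule: BW = 2*(delta_f + f_m)
= 2*(16 + 3) kHz = 38 kHz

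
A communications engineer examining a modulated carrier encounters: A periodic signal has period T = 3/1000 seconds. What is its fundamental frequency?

The fundamental frequency is the reciprocal of the period.
f = 1/T = 1/(3/1000) = 1000/3 Hz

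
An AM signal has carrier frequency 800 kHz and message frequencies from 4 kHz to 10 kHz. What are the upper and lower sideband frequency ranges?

Upper sideband (USB) = fc + [fm_low, fm_high] = 800 + [4, 10] = [804, 810] kHz
Lower sideband (LSB) = fc - [fm_high, fm_low] = 800 - [10, 4] = [790, 796] kHz
Total occupied spectrum: 790 kHz to 810 kHz (plus carrier at 800 kHz)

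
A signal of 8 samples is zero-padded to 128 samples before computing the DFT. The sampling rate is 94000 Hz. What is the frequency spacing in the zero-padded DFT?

Original DFT: N = 8, resolution = f_s/N = 94000/8 = 11750 Hz
Zero-padded DFT: N = 128, resolution = f_s/N = 94000/128 = 5875/8 Hz
Zero-padding interpolates the spectrum (finer frequency grid)
but does NOT improve the true spectral resolution (ability to resolve close frequencies).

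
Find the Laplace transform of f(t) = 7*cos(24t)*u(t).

Standard pair: cos(wt)*u(t) <-> s/(s^2+w^2)
With w = 24: L{7*cos(24t)*u(t)} = 7s/(s^2+576)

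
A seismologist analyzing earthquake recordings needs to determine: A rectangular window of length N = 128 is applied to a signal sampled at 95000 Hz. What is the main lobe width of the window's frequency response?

For a rectangular window of length N,
the main lobe width in frequency is 2*f_s/N.
= 2*95000/128 = 11875/8 Hz
This determines the minimum frequency separation for resolving two sinusoids.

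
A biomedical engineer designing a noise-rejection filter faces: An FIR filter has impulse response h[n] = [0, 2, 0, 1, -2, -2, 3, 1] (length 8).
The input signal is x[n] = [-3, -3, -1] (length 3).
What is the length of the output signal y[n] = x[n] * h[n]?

For linear convolution, the output length is:
len(y) = len(x) + len(h) - 1 = 3 + 8 - 1 = 10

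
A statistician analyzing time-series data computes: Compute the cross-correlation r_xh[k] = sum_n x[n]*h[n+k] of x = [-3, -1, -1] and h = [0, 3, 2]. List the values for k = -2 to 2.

Both sequences indexed from 0 and zero outside their support.
Lags with overlap: k = -2 to 2.
  r_xh[-2] = x[2]*h[0] = 0
  r_xh[-1] = x[1]*h[0] + x[2]*h[1] = -3
  r_xh[0] = x[0]*h[0] + x[1]*h[1] + x[2]*h[2] = -5
  r_xh[1] = x[0]*h[1] + x[1]*h[2] = -11
  r_xh[2] = x[0]*h[2] = -6
r_xh = [0, -3, -5, -11, -6] (for k = -2, ..., 2)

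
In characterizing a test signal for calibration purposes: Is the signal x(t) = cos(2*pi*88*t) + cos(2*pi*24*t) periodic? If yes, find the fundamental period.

f1 = 88 Hz, f2 = 24 Hz
Period T1 = 1/88, T2 = 1/24
Ratio T1/T2 = 24/88, which is rational.
The signal is periodic with fundamental period T = 1/GCD(88,24) = 1/8 s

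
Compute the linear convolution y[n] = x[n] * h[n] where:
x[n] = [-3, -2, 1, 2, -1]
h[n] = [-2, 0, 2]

y[n] = sum_k x[k]*h[n-k]. Output length = len(x) + len(h) - 1 = 5 + 3 - 1 = 7.
y[0] = -3*-2 = 6
y[1] = -2*-2 + -3*0 = 4
y[2] = 1*-2 + -2*0 + -3*2 = -8
y[3] = 2*-2 + 1*0 + -2*2 = -8
y[4] = -1*-2 + 2*0 + 1*2 = 4
y[5] = -1*0 + 2*2 = 4
y[6] = -1*2 = -2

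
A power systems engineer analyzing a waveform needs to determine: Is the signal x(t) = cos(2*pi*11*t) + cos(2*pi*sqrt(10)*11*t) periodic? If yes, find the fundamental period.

f1 = 11 Hz, f2 = 11*sqrt(10) Hz
Ratio f2/f1 = sqrt(10), which is irrational.
Since the frequency ratio is irrational, no common period exists.
The signal is not periodic.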